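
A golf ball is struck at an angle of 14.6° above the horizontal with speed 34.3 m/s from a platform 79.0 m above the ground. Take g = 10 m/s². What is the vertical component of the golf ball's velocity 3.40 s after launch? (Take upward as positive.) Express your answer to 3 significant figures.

Initial vertical component: v_y0 = 34.3 sin 14.6° = 8.646 m/s.
v_y(t) = v_y0 − g t = 8.646 − 10 × 3.40 = -25.4 m/s.

-25.4 m/s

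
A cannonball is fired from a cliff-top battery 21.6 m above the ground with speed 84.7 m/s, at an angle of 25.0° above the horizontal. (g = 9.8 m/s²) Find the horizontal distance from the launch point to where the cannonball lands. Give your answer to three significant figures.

604 m

Components: v_x = 84.7 cos 25.0° = 76.76 m/s, v_y = 84.7 sin 25.0° = 35.80 m/s.
Vertical: 0 = 21.6 + 35.80 t − ½(9.8) t² ⇒ 4.900 t² − 35.80 t − 21.6 = 0.
t = [35.80 + √(1282 + 423.4)] / 9.800 = 7.867 s.
Horizontal: R = v_x · t = 76.76 × 7.867 = 604 m.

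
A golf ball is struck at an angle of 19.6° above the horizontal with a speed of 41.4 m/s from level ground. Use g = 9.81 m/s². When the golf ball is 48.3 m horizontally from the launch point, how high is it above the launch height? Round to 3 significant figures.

9.68 m

v_x = 41.4 cos 19.6° = 39.00 m/s, v_y0 = 41.4 sin 19.6° = 13.89 m/s.
Time to reach x = 48.3 m: t = x / v_x = 48.3 / 39.00 = 1.238 s.
y = v_y0 t − ½ g t² = 13.89×1.238 − 4.905×1.238² = 9.68 m.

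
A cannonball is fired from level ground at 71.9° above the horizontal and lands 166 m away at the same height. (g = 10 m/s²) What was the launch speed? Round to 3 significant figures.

53.0 m/s

On level ground, R = v₀² sin(2θ) / g, so v₀ = √(R g / sin 2θ).
sin(2 × 71.9°) = 0.5906.
v₀ = √(166 × 10 / 0.5906) = √2811 = 53.0 m/s.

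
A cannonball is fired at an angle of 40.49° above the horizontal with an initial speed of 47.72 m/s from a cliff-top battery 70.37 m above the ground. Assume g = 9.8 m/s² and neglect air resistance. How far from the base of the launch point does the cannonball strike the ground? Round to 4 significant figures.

293.9 m

Components: v_x = 47.72 cos 40.49° = 36.292 m/s, v_y = 47.72 sin 40.49° = 30.985 m/s.
Vertical: 0 = 70.37 + 30.985 t − ½(9.8) t² ⇒ 4.900 t² − 30.985 t − 70.37 = 0.
t = [30.985 + √(960.07 + 1379.3)] / 9.800 = 8.0971 s.
Horizontal: R = v_x · t = 36.292 × 8.0971 = 293.9 m.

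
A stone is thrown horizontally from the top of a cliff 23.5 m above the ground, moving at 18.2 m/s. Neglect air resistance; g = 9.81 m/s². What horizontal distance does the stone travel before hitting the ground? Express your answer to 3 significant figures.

Initial vertical velocity is zero, so the fall time comes from h = ½ g t²: t = √(2 × 23.5 / 9.81) = 2.189 s.
Horizontal motion is uniform at 18.2 m/s, so x = 18.2 × 2.189 = 39.8 m.

39.8 m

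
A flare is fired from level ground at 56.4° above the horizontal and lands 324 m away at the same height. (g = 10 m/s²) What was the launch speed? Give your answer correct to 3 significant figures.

59.3 m/s

On level ground, R = v₀² sin(2θ) / g, so v₀ = √(R g / sin 2θ).
sin(2 × 56.4°) = 0.9219.
v₀ = √(324 × 10 / 0.9219) = √3514 = 59.3 m/s.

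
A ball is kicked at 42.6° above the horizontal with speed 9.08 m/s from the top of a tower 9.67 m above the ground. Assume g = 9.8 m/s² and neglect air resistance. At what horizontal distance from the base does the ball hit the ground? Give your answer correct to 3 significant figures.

14.5 m

Components: v_x = 9.08 cos 42.6° = 6.684 m/s, v_y = 9.08 sin 42.6° = 6.146 m/s.
Vertical: 0 = 9.67 + 6.146 t − ½(9.8) t² ⇒ 4.900 t² − 6.146 t − 9.67 = 0.
t = [6.146 + √(37.77 + 189.5)] / 9.800 = 2.165 s.
Horizontal: R = v_x · t = 6.684 × 2.165 = 14.5 m.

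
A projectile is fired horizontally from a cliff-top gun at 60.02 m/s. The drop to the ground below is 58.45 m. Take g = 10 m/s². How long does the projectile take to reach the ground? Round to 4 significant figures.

3.419 s

The horizontal speed doesn't affect the fall. With v_y0 = 0, h = ½ g t².
t = √(2 × 58.45 / 10) = √11.690 = 3.419 s.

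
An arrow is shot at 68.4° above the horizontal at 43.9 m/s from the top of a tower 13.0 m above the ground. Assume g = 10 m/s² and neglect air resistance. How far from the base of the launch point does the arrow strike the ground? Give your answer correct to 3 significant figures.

Components: v_x = 43.9 cos 68.4° = 16.16 m/s, v_y = 43.9 sin 68.4° = 40.82 m/s.
Vertical: 0 = 13.0 + 40.82 t − ½(10) t² ⇒ 5.000 t² − 40.82 t − 13.0 = 0.
t = [40.82 + √(1666 + 260.0)] / 10.00 = 8.471 s.
Horizontal: R = v_x · t = 16.16 × 8.471 = 137 m.

137 m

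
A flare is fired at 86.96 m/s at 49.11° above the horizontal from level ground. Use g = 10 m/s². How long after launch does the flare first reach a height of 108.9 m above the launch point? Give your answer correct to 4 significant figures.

1.944 s

v_y0 = 86.96 sin 49.11° = 65.739 m/s.
Set y = v_y0 t − ½ g t² = 108.9: 5.000 t² − 65.739 t + 108.9 = 0.
t = [65.739 ± √(4321.6 − 2178.0)] / 10 = (65.739 ± 46.299) / 10, giving t = 1.944 s or t = 11.20 s.
The flare is on the way up at the first time, so t = 1.944 s.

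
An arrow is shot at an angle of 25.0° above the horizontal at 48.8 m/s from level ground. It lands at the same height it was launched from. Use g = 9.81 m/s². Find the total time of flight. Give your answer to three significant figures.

4.20 s

Vertical component: v_y = 48.8 sin 25.0° = 20.62 m/s.
For a projectile landing at launch height, time of flight is t = 2 v_y / g = 2 × 20.62 / 9.81 = 4.20 s.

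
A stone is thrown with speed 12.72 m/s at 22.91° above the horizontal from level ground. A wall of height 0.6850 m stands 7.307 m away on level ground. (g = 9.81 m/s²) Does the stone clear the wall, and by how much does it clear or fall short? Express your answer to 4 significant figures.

Yes — it clears the wall by 0.4954 m.

v_x = 12.72 cos 22.91° = 11.717 m/s; v_y0 = 12.72 sin 22.91° = 4.9517 m/s.
Time to reach the wall: t = 7.307 / 11.717 = 0.62362 s.
Height at that point: y = 4.9517×0.62362 − 4.905×0.62362² = 1.1804 m.
That is 1.1804 − 0.6850 = 0.4954 m above the top of the wall, so the stone clears it.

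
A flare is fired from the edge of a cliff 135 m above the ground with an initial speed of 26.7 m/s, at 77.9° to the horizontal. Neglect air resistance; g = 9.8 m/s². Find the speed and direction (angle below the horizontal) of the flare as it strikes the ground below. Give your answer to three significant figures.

58.0 m/s at 84.5° below the horizontal

v_x = 26.7 cos 77.9° = 5.597 m/s (constant).
|v_y| at impact = √((26.11)² + 2×9.8×135) = 57.69 m/s.
Speed = √(5.597² + 57.69²) = 58.0 m/s; angle = arctan(57.69/5.597) = 84.5° below horizontal.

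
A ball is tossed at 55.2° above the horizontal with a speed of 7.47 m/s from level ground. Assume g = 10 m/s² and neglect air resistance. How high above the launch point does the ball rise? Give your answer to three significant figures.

Vertical component of launch velocity: v_y = 7.47 sin 55.2° = 6.134 m/s.
At the highest point the vertical velocity is zero, so v_y² = 2 g h_max.
h_max = (6.134)² / (2 × 10) = 37.63 / 20.00 = 1.88 m.

1.88 m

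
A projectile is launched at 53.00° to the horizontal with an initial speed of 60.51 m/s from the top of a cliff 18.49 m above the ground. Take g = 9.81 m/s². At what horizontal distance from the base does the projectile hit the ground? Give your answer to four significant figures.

Components: v_x = 60.51 cos 53.00° = 36.416 m/s, v_y = 60.51 sin 53.00° = 48.325 m/s.
Vertical: 0 = 18.49 + 48.325 t − ½(9.81) t² ⇒ 4.905 t² − 48.325 t − 18.49 = 0.
t = [48.325 + √(2335.3 + 362.77)] / 9.810 = 10.221 s.
Horizontal: R = v_x · t = 36.416 × 10.221 = 372.2 m.

372.2 m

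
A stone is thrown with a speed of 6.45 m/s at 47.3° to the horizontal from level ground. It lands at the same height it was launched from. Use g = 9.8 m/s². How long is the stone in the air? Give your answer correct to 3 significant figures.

Vertical component: v_y = 6.45 sin 47.3° = 4.740 m/s.
For a projectile landing at launch height, time of flight is t = 2 v_y / g = 2 × 4.740 / 9.8 = 0.967 s.

0.967 s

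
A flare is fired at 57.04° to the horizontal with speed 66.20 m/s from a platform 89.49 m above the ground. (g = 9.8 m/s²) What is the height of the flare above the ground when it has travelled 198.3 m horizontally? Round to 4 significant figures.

v_x = 66.20 cos 57.04° = 36.016 m/s, v_y0 = 66.20 sin 57.04° = 55.545 m/s.
Time to reach x = 198.3 m: t = x / v_x = 198.3 / 36.016 = 5.5059 s.
y = 89.49 + v_y0 t − ½ g t² = 89.49 + 55.545×5.5059 − 4.900×5.5059² = 246.8 m.

246.8 m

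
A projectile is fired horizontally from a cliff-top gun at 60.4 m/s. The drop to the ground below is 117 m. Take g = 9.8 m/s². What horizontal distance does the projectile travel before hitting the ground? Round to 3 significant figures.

295 m

Initial vertical velocity is zero, so the fall time comes from h = ½ g t²: t = √(2 × 117 / 9.8) = 4.886 s.
Horizontal motion is uniform at 60.4 m/s, so x = 60.4 × 4.886 = 295 m.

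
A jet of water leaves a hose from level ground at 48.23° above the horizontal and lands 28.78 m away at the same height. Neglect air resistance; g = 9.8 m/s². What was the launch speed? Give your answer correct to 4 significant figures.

On level ground, R = v₀² sin(2θ) / g, so v₀ = √(R g / sin 2θ).
sin(2 × 48.23°) = 0.9937.
v₀ = √(28.78 × 9.8 / 0.9937) = √283.83 = 16.85 m/s.

16.85 m/s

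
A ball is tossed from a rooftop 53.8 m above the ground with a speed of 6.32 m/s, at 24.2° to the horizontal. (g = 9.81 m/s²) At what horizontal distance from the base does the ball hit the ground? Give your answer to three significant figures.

20.7 m

Components: v_x = 6.32 cos 24.2° = 5.765 m/s, v_y = 6.32 sin 24.2° = 2.591 m/s.
Vertical: 0 = 53.8 + 2.591 t − ½(9.81) t² ⇒ 4.905 t² − 2.591 t − 53.8 = 0.
t = [2.591 + √(6.713 + 1056)] / 9.810 = 3.587 s.
Horizontal: R = v_x · t = 5.765 × 3.587 = 20.7 m.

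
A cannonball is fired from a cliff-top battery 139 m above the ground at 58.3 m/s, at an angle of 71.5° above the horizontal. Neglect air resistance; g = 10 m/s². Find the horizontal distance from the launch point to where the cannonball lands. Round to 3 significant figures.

244 m

Components: v_x = 58.3 cos 71.5° = 18.50 m/s, v_y = 58.3 sin 71.5° = 55.29 m/s.
Vertical: 0 = 139 + 55.29 t − ½(10) t² ⇒ 5.000 t² − 55.29 t − 139 = 0.
t = [55.29 + √(3057 + 2780)] / 10.00 = 13.17 s.
Horizontal: R = v_x · t = 18.50 × 13.17 = 244 m.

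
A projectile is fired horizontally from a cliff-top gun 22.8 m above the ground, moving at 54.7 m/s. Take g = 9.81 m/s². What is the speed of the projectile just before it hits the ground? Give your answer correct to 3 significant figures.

58.6 m/s

Fall time: t = √(2 × 22.8 / 9.81) = 2.156 s.
At impact: v_x = 54.7 m/s (unchanged), v_y = g t = 9.81 × 2.156 = 21.15 m/s.
Speed = √(v_x² + v_y²) = √(2992 + 447.3) = 58.6 m/s.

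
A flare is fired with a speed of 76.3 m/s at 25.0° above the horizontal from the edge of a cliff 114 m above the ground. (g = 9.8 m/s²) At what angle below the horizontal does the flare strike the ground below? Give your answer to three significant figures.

39.6°

v_x = 76.3 cos 25.0° = 69.15 m/s.
At impact |v_y| = √(v_y0² + 2 g h) = √(32.25² + 2×9.8×114) = 57.22 m/s.
Angle below horizontal = arctan(|v_y| / v_x) = arctan(57.22 / 69.15) = 39.6°.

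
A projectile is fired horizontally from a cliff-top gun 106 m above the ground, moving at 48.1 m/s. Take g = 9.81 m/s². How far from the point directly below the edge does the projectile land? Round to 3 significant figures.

224 m

Initial vertical velocity is zero, so the fall time comes from h = ½ g t²: t = √(2 × 106 / 9.81) = 4.649 s.
Horizontal motion is uniform at 48.1 m/s, so x = 48.1 × 4.649 = 224 m.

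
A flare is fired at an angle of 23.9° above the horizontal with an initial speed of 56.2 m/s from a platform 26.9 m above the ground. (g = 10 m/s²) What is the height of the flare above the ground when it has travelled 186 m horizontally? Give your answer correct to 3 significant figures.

43.8 m

v_x = 56.2 cos 23.9° = 51.38 m/s, v_y0 = 56.2 sin 23.9° = 22.77 m/s.
Time to reach x = 186 m: t = x / v_x = 186 / 51.38 = 3.620 s.
y = 26.9 + v_y0 t − ½ g t² = 26.9 + 22.77×3.620 − 5.000×3.620² = 43.8 m.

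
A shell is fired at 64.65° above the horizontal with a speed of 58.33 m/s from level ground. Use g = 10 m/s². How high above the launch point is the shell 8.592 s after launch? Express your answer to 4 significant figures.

v_y0 = 58.33 sin 64.65° = 52.713 m/s.
y(t) = v_y0 t − ½ g t² = 52.713×8.592 − 5.000×8.592² = 83.80 m.

83.80 m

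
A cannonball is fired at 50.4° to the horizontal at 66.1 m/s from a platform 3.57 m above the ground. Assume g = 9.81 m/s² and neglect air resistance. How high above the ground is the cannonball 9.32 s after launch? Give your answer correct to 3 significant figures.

52.2 m

v_y0 = 66.1 sin 50.4° = 50.93 m/s.
y(t) = 3.57 + v_y0 t − ½ g t² = 3.57 + 50.93×9.32 − ½×9.81×9.32² = 52.2 m.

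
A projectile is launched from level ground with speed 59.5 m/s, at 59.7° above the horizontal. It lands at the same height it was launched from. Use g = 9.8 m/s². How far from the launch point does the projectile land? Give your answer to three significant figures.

For level ground, R = v₀² sin(2θ) / g.
sin(2 × 59.7°) = sin 119.4° = 0.8712.
R = (59.5)² × 0.8712 / 9.8 = 315 m.

315 m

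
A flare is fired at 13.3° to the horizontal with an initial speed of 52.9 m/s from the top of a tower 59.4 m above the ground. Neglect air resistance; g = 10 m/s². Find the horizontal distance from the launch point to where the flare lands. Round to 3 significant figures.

251 m

Components: v_x = 52.9 cos 13.3° = 51.48 m/s, v_y = 52.9 sin 13.3° = 12.17 m/s.
Vertical: 0 = 59.4 + 12.17 t − ½(10) t² ⇒ 5.000 t² − 12.17 t − 59.4 = 0.
t = [12.17 + √(148.1 + 1188)] / 10.00 = 4.872 s.
Horizontal: R = v_x · t = 51.48 × 4.872 = 251 m.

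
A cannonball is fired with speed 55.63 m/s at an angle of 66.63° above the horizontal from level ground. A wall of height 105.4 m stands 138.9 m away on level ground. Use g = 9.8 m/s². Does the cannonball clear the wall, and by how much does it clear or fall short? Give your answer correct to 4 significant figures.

v_x = 55.63 cos 66.63° = 22.067 m/s; v_y0 = 55.63 sin 66.63° = 51.066 m/s.
Time to reach the wall: t = 138.9 / 22.067 = 6.2945 s.
Height at that point: y = 51.066×6.2945 − 4.900×6.2945² = 127.29 m.
That is 127.29 − 105.4 = 21.89 m above the top of the wall, so the cannonball clears it.

Yes — it clears the wall by 21.89 m.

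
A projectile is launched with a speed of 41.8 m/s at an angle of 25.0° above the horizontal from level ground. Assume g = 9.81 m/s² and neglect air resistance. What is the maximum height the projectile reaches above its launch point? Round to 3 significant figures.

15.9 m

Vertical component of launch velocity: v_y = 41.8 sin 25.0° = 17.67 m/s.
At the highest point the vertical velocity is zero, so v_y² = 2 g h_max.
h_max = (17.67)² / (2 × 9.81) = 312.2 / 19.62 = 15.9 m.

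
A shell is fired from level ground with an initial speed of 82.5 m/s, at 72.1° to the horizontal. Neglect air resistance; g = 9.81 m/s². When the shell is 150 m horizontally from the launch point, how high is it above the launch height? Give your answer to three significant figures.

293 m

v_x = 82.5 cos 72.1° = 25.36 m/s, v_y0 = 82.5 sin 72.1° = 78.51 m/s.
Time to reach x = 150 m: t = x / v_x = 150 / 25.36 = 5.915 s.
y = v_y0 t − ½ g t² = 78.51×5.915 − 4.905×5.915² = 293 m.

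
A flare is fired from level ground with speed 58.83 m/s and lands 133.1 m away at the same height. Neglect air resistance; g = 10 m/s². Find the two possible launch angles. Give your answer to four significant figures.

Level-ground range: R = v₀² sin(2θ)/g ⇒ sin 2θ = R g / v₀² = 133.1×10/58.83² = 0.3846.
2θ = arcsin(0.3846) = 22.619° or 180° − 22.619° = 157.381°.
So θ = 11.31° or θ = 78.69°.

11.31° and 78.69°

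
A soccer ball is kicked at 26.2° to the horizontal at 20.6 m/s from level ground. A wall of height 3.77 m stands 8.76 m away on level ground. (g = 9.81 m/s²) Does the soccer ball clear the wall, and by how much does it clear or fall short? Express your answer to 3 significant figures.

No — it falls 0.561 m short of clearing the wall.

v_x = 20.6 cos 26.2° = 18.48 m/s; v_y0 = 20.6 sin 26.2° = 9.095 m/s.
Time to reach the wall: t = 8.76 / 18.48 = 0.4740 s.
Height at that point: y = 9.095×0.4740 − 4.905×0.4740² = 3.209 m.
That is 3.77 − 3.209 = 0.561 m below the top of the wall, so the soccer ball does not clear it.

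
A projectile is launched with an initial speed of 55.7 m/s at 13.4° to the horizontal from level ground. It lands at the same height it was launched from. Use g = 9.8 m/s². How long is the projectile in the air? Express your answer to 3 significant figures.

Vertical component: v_y = 55.7 sin 13.4° = 12.91 m/s.
For a projectile landing at launch height, time of flight is t = 2 v_y / g = 2 × 12.91 / 9.8 = 2.63 s.

2.63 s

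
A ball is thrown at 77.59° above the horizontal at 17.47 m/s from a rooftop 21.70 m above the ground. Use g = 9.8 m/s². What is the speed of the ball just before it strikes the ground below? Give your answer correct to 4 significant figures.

27.03 m/s

v_x = 17.47 cos 77.59° = 3.7544 m/s is unchanged throughout.
For the vertical component, v_y² = v_y0² + 2 g h = (17.062)² + 2×9.8×21.70 = 716.43, so |v_y| = 26.766 m/s.
Impact speed = √(v_x² + v_y²) = √(14.096 + 716.43) = 27.03 m/s.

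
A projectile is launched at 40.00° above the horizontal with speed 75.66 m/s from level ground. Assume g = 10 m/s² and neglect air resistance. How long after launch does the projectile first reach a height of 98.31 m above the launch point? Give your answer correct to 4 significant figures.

2.866 s

v_y0 = 75.66 sin 40.00° = 48.633 m/s.
Set y = v_y0 t − ½ g t² = 98.31: 5.000 t² − 48.633 t + 98.31 = 0.
t = [48.633 ± √(2365.2 − 1966.2)] / 10 = (48.633 ± 19.975) / 10, giving t = 2.866 s or t = 6.861 s.
The projectile is on the way up at the first time, so t = 2.866 s.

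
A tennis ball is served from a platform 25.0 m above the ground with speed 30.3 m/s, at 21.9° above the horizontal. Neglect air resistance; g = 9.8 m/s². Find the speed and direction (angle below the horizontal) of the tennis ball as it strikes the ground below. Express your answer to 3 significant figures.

v_x = 30.3 cos 21.9° = 28.11 m/s (constant).
|v_y| at impact = √((11.30)² + 2×9.8×25.0) = 24.85 m/s.
Speed = √(28.11² + 24.85²) = 37.5 m/s; angle = arctan(24.85/28.11) = 41.5° below horizontal.

37.5 m/s at 41.5° below the horizontal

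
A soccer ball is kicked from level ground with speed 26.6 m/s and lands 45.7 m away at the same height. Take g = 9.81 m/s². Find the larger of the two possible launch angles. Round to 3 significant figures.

Level-ground range: R = v₀² sin(2θ)/g ⇒ sin 2θ = R g / v₀² = 45.7×9.81/26.6² = 0.6336.
2θ = arcsin(0.6336) = 39.32° or 180° − 39.32° = 140.68°.
So θ = 19.7° or θ = 70.3°.

70.3°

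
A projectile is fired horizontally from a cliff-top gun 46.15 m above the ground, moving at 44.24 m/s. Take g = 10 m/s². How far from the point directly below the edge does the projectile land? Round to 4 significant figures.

Initial vertical velocity is zero, so the fall time comes from h = ½ g t²: t = √(2 × 46.15 / 10) = 3.0381 s.
Horizontal motion is uniform at 44.24 m/s, so x = 44.24 × 3.0381 = 134.4 m.

134.4 m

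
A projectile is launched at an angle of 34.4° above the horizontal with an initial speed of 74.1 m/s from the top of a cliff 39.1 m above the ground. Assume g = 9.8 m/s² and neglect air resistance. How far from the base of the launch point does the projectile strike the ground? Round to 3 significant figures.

574 m

Components: v_x = 74.1 cos 34.4° = 61.14 m/s, v_y = 74.1 sin 34.4° = 41.86 m/s.
Vertical: 0 = 39.1 + 41.86 t − ½(9.8) t² ⇒ 4.900 t² − 41.86 t − 39.1 = 0.
t = [41.86 + √(1752 + 766.4)] / 9.800 = 9.392 s.
Horizontal: R = v_x · t = 61.14 × 9.392 = 574 m.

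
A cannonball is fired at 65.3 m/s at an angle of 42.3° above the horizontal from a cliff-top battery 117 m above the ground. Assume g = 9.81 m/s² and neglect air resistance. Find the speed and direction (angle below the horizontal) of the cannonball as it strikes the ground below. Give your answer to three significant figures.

81.0 m/s at 53.4° below the horizontal

v_x = 65.3 cos 42.3° = 48.30 m/s (constant).
|v_y| at impact = √((43.95)² + 2×9.81×117) = 65.02 m/s.
Speed = √(48.30² + 65.02²) = 81.0 m/s; angle = arctan(65.02/48.30) = 53.4° below horizontal.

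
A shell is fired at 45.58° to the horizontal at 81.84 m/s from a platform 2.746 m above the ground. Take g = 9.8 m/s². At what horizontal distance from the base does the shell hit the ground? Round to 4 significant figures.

686.0 m

Components: v_x = 81.84 cos 45.58° = 57.281 m/s, v_y = 81.84 sin 45.58° = 58.452 m/s.
Vertical: 0 = 2.746 + 58.452 t − ½(9.8) t² ⇒ 4.900 t² − 58.452 t − 2.746 = 0.
t = [58.452 + √(3416.6 + 53.822)] / 9.800 = 11.976 s.
Horizontal: R = v_x · t = 57.281 × 11.976 = 686.0 m.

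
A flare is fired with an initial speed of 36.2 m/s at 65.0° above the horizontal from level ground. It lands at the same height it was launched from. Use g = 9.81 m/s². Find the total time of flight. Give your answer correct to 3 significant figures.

Vertical component: v_y = 36.2 sin 65.0° = 32.81 m/s.
For a projectile landing at launch height, time of flight is t = 2 v_y / g = 2 × 32.81 / 9.81 = 6.69 s.

6.69 s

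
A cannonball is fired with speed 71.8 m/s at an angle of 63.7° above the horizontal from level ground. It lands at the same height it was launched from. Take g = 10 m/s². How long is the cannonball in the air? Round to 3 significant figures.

12.9 s

Vertical component: v_y = 71.8 sin 63.7° = 64.37 m/s.
For a projectile landing at launch height, time of flight is t = 2 v_y / g = 2 × 64.37 / 10 = 12.9 s.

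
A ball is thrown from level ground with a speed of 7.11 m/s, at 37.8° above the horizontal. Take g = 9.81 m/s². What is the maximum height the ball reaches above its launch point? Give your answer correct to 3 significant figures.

Vertical component of launch velocity: v_y = 7.11 sin 37.8° = 4.358 m/s.
At the highest point the vertical velocity is zero, so v_y² = 2 g h_max.
h_max = (4.358)² / (2 × 9.81) = 18.99 / 19.62 = 0.968 m.

0.968 m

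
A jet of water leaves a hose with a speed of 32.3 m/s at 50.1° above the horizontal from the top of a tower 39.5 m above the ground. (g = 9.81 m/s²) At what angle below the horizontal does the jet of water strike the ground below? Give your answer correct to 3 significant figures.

60.9°

v_x = 32.3 cos 50.1° = 20.72 m/s.
At impact |v_y| = √(v_y0² + 2 g h) = √(24.78² + 2×9.81×39.5) = 37.27 m/s.
Angle below horizontal = arctan(|v_y| / v_x) = arctan(37.27 / 20.72) = 60.9°.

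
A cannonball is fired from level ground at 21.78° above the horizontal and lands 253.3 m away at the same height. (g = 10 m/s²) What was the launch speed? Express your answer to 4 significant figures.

On level ground, R = v₀² sin(2θ) / g, so v₀ = √(R g / sin 2θ).
sin(2 × 21.78°) = 0.6891.
v₀ = √(253.3 × 10 / 0.6891) = √3675.8 = 60.63 m/s.

60.63 m/s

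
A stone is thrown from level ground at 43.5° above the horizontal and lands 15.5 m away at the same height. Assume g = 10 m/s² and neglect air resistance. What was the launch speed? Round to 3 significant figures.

12.5 m/s

On level ground, R = v₀² sin(2θ) / g, so v₀ = √(R g / sin 2θ).
sin(2 × 43.5°) = 0.9986.
v₀ = √(15.5 × 10 / 0.9986) = √155.2 = 12.5 m/s.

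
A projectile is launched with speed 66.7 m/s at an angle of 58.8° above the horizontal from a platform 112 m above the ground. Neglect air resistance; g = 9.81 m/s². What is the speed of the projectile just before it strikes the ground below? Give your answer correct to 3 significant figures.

81.5 m/s

v_x = 66.7 cos 58.8° = 34.55 m/s is unchanged throughout.
For the vertical component, v_y² = v_y0² + 2 g h = (57.05)² + 2×9.81×112 = 5452, so |v_y| = 73.84 m/s.
Impact speed = √(v_x² + v_y²) = √(1194 + 5452) = 81.5 m/s.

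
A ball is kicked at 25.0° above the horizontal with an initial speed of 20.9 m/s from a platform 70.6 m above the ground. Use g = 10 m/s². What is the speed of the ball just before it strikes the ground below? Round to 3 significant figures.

v_x = 20.9 cos 25.0° = 18.94 m/s is unchanged throughout.
For the vertical component, v_y² = v_y0² + 2 g h = (8.833)² + 2×10×70.6 = 1490, so |v_y| = 38.60 m/s.
Impact speed = √(v_x² + v_y²) = √(358.7 + 1490) = 43.0 m/s.

43.0 m/s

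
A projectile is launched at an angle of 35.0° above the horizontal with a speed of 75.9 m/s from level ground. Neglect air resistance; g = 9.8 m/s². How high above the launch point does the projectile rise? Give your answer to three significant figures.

96.7 m

Vertical component of launch velocity: v_y = 75.9 sin 35.0° = 43.53 m/s.
At the highest point the vertical velocity is zero, so v_y² = 2 g h_max.
h_max = (43.53)² / (2 × 9.8) = 1895 / 19.60 = 96.7 m.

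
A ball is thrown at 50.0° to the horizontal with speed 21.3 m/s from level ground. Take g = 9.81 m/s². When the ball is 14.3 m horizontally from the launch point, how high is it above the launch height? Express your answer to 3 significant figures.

v_x = 21.3 cos 50.0° = 13.69 m/s, v_y0 = 21.3 sin 50.0° = 16.32 m/s.
Time to reach x = 14.3 m: t = x / v_x = 14.3 / 13.69 = 1.045 s.
y = v_y0 t − ½ g t² = 16.32×1.045 − 4.905×1.045² = 11.7 m.

11.7 m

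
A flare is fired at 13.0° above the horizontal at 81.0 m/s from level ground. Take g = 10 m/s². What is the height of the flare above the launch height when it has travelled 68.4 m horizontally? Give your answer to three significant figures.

v_x = 81.0 cos 13.0° = 78.92 m/s, v_y0 = 81.0 sin 13.0° = 18.22 m/s.
Time to reach x = 68.4 m: t = x / v_x = 68.4 / 78.92 = 0.8667 s.
y = v_y0 t − ½ g t² = 18.22×0.8667 − 5.000×0.8667² = 12.0 m.

12.0 m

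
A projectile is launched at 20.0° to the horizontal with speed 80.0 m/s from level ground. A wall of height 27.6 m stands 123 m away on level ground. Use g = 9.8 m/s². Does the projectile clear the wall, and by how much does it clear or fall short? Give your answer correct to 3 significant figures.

Yes — it clears the wall by 4.05 m.

v_x = 80.0 cos 20.0° = 75.18 m/s; v_y0 = 80.0 sin 20.0° = 27.36 m/s.
Time to reach the wall: t = 123 / 75.18 = 1.636 s.
Height at that point: y = 27.36×1.636 − 4.900×1.636² = 31.65 m.
That is 31.65 − 27.6 = 4.05 m above the top of the wall, so the projectile clears it.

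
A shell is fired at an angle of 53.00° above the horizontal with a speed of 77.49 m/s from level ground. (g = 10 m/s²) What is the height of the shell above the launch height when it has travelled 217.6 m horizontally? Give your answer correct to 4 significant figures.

179.9 m

v_x = 77.49 cos 53.00° = 46.635 m/s, v_y0 = 77.49 sin 53.00° = 61.886 m/s.
Time to reach x = 217.6 m: t = x / v_x = 217.6 / 46.635 = 4.6660 s.
y = v_y0 t − ½ g t² = 61.886×4.6660 − 5.000×4.6660² = 179.9 m.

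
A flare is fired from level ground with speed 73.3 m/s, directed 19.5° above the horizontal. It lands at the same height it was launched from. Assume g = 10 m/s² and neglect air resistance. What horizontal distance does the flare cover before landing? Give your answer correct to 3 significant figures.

338 m

Components: v_x = 73.3 cos 19.5° = 69.10 m/s, v_y = 73.3 sin 19.5° = 24.47 m/s.
Time of flight (same landing height): t = 2 v_y / g = 2 × 24.47 / 10 = 4.894 s.
Range: R = v_x · t = 69.10 × 4.894 = 338 m.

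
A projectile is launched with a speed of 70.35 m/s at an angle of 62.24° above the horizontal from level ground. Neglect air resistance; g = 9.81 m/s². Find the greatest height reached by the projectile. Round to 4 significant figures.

197.5 m

Vertical component of launch velocity: v_y = 70.35 sin 62.24° = 62.253 m/s.
At the highest point the vertical velocity is zero, so v_y² = 2 g h_max.
h_max = (62.253)² / (2 × 9.81) = 3875.4 / 19.62 = 197.5 m.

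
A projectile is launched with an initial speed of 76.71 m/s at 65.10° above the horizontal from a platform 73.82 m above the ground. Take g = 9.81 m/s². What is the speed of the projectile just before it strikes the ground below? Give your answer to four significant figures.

85.63 m/s

v_x = 76.71 cos 65.10° = 32.298 m/s is unchanged throughout.
For the vertical component, v_y² = v_y0² + 2 g h = (69.579)² + 2×9.81×73.82 = 6289.6, so |v_y| = 79.307 m/s.
Impact speed = √(v_x² + v_y²) = √(1043.2 + 6289.6) = 85.63 m/s.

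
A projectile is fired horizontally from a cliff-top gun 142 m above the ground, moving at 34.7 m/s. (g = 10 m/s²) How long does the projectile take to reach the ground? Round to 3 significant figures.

The horizontal speed doesn't affect the fall. With v_y0 = 0, h = ½ g t².
t = √(2 × 142 / 10) = √28.40 = 5.33 s.

5.33 s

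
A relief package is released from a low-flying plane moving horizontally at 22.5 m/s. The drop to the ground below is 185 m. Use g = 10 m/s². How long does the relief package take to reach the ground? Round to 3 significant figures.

The horizontal speed doesn't affect the fall. With v_y0 = 0, h = ½ g t².
t = √(2 × 185 / 10) = √37.00 = 6.08 s.

6.08 s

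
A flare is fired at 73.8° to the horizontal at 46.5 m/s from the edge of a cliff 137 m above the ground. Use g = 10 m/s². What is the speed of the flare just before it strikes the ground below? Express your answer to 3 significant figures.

70.0 m/s

v_x = 46.5 cos 73.8° = 12.97 m/s is unchanged throughout.
For the vertical component, v_y² = v_y0² + 2 g h = (44.65)² + 2×10×137 = 4734, so |v_y| = 68.80 m/s.
Impact speed = √(v_x² + v_y²) = √(168.2 + 4734) = 70.0 m/s.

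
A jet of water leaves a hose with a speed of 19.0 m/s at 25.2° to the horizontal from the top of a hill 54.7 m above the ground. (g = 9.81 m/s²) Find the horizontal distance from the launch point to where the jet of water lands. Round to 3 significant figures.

73.3 m

Components: v_x = 19.0 cos 25.2° = 17.19 m/s, v_y = 19.0 sin 25.2° = 8.090 m/s.
Vertical: 0 = 54.7 + 8.090 t − ½(9.81) t² ⇒ 4.905 t² − 8.090 t − 54.7 = 0.
t = [8.090 + √(65.45 + 1073)] / 9.810 = 4.264 s.
Horizontal: R = v_x · t = 17.19 × 4.264 = 73.3 m.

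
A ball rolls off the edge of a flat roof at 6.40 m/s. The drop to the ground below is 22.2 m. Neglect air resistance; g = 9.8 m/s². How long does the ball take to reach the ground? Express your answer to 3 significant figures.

The horizontal speed doesn't affect the fall. With v_y0 = 0, h = ½ g t².
t = √(2 × 22.2 / 9.8) = √4.531 = 2.13 s.

2.13 s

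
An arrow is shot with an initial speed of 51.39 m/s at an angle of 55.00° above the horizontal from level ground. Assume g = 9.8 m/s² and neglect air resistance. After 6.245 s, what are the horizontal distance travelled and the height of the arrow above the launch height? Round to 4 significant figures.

v_x = 51.39 cos 55.00° = 29.476 m/s; v_y0 = 51.39 sin 55.00° = 42.096 m/s.
x = v_x t = 29.476 × 6.245 = 184.1 m.
y = v_y0 t − ½ g t² = 42.096×6.245 − 4.900×6.245² = 71.79 m.

x = 184.1 m, y = 71.79 m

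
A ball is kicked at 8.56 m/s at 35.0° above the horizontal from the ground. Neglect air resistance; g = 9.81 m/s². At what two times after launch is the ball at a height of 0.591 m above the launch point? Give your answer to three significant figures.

v_y0 = 8.56 sin 35.0° = 4.910 m/s.
Set y = v_y0 t − ½ g t² = 0.591: 4.905 t² − 4.910 t + 0.591 = 0.
t = [4.910 ± √(24.11 − 11.60)] / 9.81 = (4.910 ± 3.537) / 9.81, giving t = 0.140 s or t = 0.861 s.
So the ball is at 0.591 m at t = 0.140 s (rising) and t = 0.861 s (falling).

0.140 s and 0.861 s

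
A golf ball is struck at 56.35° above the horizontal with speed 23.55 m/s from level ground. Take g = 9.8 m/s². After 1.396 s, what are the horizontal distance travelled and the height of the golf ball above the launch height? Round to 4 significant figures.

x = 18.22 m, y = 17.82 m

v_x = 23.55 cos 56.35° = 13.049 m/s; v_y0 = 23.55 sin 56.35° = 19.604 m/s.
x = v_x t = 13.049 × 1.396 = 18.22 m.
y = v_y0 t − ½ g t² = 19.604×1.396 − 4.900×1.396² = 17.82 m.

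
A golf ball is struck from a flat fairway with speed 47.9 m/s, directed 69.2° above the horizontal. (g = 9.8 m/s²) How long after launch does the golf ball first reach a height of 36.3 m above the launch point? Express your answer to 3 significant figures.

v_y0 = 47.9 sin 69.2° = 44.78 m/s.
Set y = v_y0 t − ½ g t² = 36.3: 4.900 t² − 44.78 t + 36.3 = 0.
t = [44.78 ± √(2005 − 711.5)] / 9.8 = (44.78 ± 35.97) / 9.8, giving t = 0.899 s or t = 8.24 s.
The golf ball is on the way up at the first time, so t = 0.899 s.

0.899 s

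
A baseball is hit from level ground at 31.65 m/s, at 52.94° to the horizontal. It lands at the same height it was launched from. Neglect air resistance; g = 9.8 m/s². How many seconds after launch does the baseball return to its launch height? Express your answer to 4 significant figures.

Vertical component: v_y = 31.65 sin 52.94° = 25.257 m/s.
For a projectile landing at launch height, time of flight is t = 2 v_y / g = 2 × 25.257 / 9.8 = 5.154 s.

5.154 s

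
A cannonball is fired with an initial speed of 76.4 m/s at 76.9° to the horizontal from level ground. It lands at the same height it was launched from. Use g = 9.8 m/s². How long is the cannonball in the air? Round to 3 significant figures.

15.2 s

Vertical component: v_y = 76.4 sin 76.9° = 74.41 m/s.
For a projectile landing at launch height, time of flight is t = 2 v_y / g = 2 × 74.41 / 9.8 = 15.2 s.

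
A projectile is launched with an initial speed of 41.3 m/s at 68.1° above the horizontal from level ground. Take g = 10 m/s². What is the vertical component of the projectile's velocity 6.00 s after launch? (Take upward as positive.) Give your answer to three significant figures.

Initial vertical component: v_y0 = 41.3 sin 68.1° = 38.32 m/s.
v_y(t) = v_y0 − g t = 38.32 − 10 × 6.00 = -21.7 m/s.

-21.7 m/s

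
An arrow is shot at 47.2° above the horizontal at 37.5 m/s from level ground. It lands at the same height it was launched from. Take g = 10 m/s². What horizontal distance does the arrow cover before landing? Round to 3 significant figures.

140 m

Components: v_x = 37.5 cos 47.2° = 25.48 m/s, v_y = 37.5 sin 47.2° = 27.51 m/s.
Time of flight (same landing height): t = 2 v_y / g = 2 × 27.51 / 10 = 5.502 s.
Range: R = v_x · t = 25.48 × 5.502 = 140 m.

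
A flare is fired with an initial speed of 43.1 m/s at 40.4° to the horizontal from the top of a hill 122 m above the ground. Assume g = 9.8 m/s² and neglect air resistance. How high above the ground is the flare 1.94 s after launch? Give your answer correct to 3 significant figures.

158 m

v_y0 = 43.1 sin 40.4° = 27.93 m/s.
y(t) = 122 + v_y0 t − ½ g t² = 122 + 27.93×1.94 − ½×9.8×1.94² = 158 m.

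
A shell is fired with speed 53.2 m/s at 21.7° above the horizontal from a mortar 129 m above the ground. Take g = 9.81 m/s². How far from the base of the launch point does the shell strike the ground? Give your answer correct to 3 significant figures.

371 m

Components: v_x = 53.2 cos 21.7° = 49.43 m/s, v_y = 53.2 sin 21.7° = 19.67 m/s.
Vertical: 0 = 129 + 19.67 t − ½(9.81) t² ⇒ 4.905 t² − 19.67 t − 129 = 0.
t = [19.67 + √(386.9 + 2531)] / 9.810 = 7.511 s.
Horizontal: R = v_x · t = 49.43 × 7.511 = 371 m.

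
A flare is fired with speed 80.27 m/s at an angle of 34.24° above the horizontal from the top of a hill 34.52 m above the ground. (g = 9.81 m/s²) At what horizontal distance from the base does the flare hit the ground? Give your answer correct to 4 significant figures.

Components: v_x = 80.27 cos 34.24° = 66.358 m/s, v_y = 80.27 sin 34.24° = 45.165 m/s.
Vertical: 0 = 34.52 + 45.165 t − ½(9.81) t² ⇒ 4.905 t² − 45.165 t − 34.52 = 0.
t = [45.165 + √(2039.9 + 677.28)] / 9.810 = 9.9176 s.
Horizontal: R = v_x · t = 66.358 × 9.9176 = 658.1 m.

658.1 m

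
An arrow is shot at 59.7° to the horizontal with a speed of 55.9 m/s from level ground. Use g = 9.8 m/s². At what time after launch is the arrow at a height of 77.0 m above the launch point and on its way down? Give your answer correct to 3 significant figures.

v_y0 = 55.9 sin 59.7° = 48.26 m/s.
Set y = v_y0 t − ½ g t² = 77.0: 4.900 t² − 48.26 t + 77.0 = 0.
t = [48.26 ± √(2329 − 1509)] / 9.8 = (48.26 ± 28.64) / 9.8, giving t = 2.00 s or t = 7.85 s.
On the way down corresponds to the larger root: t = 7.85 s.

7.85 s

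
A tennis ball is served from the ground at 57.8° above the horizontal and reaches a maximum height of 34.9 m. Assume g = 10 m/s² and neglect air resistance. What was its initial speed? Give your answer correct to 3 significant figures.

31.2 m/s

At maximum height v_y = 0, so (v₀ sin θ)² = 2 g H.
v₀ sin 57.8° = √(2 × 10 × 34.9) = 26.42 m/s.
v₀ = 26.42 / sin 57.8° = 26.42 / 0.8462 = 31.2 m/s.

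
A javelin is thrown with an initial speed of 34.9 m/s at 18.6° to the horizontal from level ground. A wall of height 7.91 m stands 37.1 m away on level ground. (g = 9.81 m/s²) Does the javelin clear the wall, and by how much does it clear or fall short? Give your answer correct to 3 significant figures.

v_x = 34.9 cos 18.6° = 33.08 m/s; v_y0 = 34.9 sin 18.6° = 11.13 m/s.
Time to reach the wall: t = 37.1 / 33.08 = 1.122 s.
Height at that point: y = 11.13×1.122 − 4.905×1.122² = 6.313 m.
That is 7.91 − 6.313 = 1.60 m below the top of the wall, so the javelin does not clear it.

No — it falls 1.60 m short of clearing the wall.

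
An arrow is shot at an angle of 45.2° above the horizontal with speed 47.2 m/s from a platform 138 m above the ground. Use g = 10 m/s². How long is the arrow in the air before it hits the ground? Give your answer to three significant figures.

Vertical component: v_y = 47.2 sin 45.2° = 33.49 m/s.
Taking up as positive with launch at y = 138 m, landing at y = 0: 0 = 138 + 33.49 t − ½(10) t².
Solving 5.000 t² − 33.49 t − 138 = 0 gives t = [33.49 + √(33.49² + 4·5.000·138)] / 10.00 = 9.58 s.

9.58 s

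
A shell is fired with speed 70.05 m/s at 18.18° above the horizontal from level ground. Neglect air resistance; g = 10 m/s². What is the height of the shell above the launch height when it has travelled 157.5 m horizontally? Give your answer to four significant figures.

v_x = 70.05 cos 18.18° = 66.553 m/s, v_y0 = 70.05 sin 18.18° = 21.856 m/s.
Time to reach x = 157.5 m: t = x / v_x = 157.5 / 66.553 = 2.3665 s.
y = v_y0 t − ½ g t² = 21.856×2.3665 − 5.000×2.3665² = 23.72 m.

23.72 m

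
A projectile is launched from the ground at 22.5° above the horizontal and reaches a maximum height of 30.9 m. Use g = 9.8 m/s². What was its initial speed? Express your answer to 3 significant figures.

64.3 m/s

At maximum height v_y = 0, so (v₀ sin θ)² = 2 g H.
v₀ sin 22.5° = √(2 × 9.8 × 30.9) = 24.61 m/s.
v₀ = 24.61 / sin 22.5° = 24.61 / 0.3827 = 64.3 m/s.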